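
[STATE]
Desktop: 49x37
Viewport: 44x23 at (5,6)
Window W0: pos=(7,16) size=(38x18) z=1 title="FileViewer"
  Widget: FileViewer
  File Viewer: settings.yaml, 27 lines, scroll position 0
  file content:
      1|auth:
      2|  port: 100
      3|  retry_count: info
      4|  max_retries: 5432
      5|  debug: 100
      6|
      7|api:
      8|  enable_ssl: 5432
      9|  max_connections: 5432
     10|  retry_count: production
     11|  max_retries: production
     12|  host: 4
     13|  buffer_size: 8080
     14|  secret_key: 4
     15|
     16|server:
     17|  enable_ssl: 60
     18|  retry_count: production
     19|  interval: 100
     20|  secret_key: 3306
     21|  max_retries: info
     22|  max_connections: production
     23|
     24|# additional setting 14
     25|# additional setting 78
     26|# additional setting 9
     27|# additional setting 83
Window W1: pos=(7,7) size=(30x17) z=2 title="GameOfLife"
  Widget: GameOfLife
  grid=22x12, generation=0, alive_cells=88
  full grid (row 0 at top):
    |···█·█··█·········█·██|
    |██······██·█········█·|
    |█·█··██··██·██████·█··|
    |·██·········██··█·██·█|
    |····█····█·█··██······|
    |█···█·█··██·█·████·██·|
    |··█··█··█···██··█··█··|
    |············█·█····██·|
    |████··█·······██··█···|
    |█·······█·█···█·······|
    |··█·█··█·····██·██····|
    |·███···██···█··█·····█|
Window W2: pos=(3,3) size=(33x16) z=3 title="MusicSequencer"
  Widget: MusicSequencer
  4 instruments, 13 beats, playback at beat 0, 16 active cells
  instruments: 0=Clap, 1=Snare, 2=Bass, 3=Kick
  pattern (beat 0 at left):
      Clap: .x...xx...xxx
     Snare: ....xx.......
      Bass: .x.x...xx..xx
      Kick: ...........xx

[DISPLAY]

     ▼123456789012            ┃             
 Clap·█···██···███            ┃┓            
Snare····██·······            ┃┃            
 Bass·█·█···██··██            ┃┨            
 Kick···········██            ┃┃            
                              ┃┃            
                              ┃┃            
                              ┃┃            
                              ┃┃            
                              ┃┃            
                              ┃┃━━━━━━━┓    
                              ┃┃       ┃    
━━━━━━━━━━━━━━━━━━━━━━━━━━━━━━┛┃───────┨    
  ┃████··█·······██··█···      ┃      ▲┃    
  ┃█·······█·█···█·······      ┃      █┃    
  ┃··█·█··█·····██·██····      ┃      ░┃    
  ┃·███···██···█··█·····█      ┃      ░┃    
  ┗━━━━━━━━━━━━━━━━━━━━━━━━━━━━┛      ░┃    
  ┃                                   ░┃    
  ┃api:                               ░┃    
  ┃  enable_ssl: 5432                 ░┃    
  ┃  max_connections: 5432            ░┃    
  ┃  retry_count: production          ░┃    


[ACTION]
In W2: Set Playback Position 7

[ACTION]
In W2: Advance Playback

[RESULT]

     01234567▼9012            ┃             
 Clap·█···██···███            ┃┓            
Snare····██·······            ┃┃            
 Bass·█·█···██··██            ┃┨            
 Kick···········██            ┃┃            
                              ┃┃            
                              ┃┃            
                              ┃┃            
                              ┃┃            
                              ┃┃            
                              ┃┃━━━━━━━┓    
                              ┃┃       ┃    
━━━━━━━━━━━━━━━━━━━━━━━━━━━━━━┛┃───────┨    
  ┃████··█·······██··█···      ┃      ▲┃    
  ┃█·······█·█···█·······      ┃      █┃    
  ┃··█·█··█·····██·██····      ┃      ░┃    
  ┃·███···██···█··█·····█      ┃      ░┃    
  ┗━━━━━━━━━━━━━━━━━━━━━━━━━━━━┛      ░┃    
  ┃                                   ░┃    
  ┃api:                               ░┃    
  ┃  enable_ssl: 5432                 ░┃    
  ┃  max_connections: 5432            ░┃    
  ┃  retry_count: production          ░┃    


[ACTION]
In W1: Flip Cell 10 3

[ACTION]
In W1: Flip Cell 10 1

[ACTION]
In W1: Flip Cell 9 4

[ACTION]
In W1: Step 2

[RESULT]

     01234567▼9012            ┃             
 Clap·█···██···███            ┃┓            
Snare····██·······            ┃┃            
 Bass·█·█···██··██            ┃┨            
 Kick···········██            ┃┃            
                              ┃┃            
                              ┃┃            
                              ┃┃            
                              ┃┃            
                              ┃┃            
                              ┃┃━━━━━━━┓    
                              ┃┃       ┃    
━━━━━━━━━━━━━━━━━━━━━━━━━━━━━━┛┃───────┨    
  ┃████·········█████·██·      ┃      ▲┃    
  ┃█·█·███·█····█··██····      ┃      █┃    
  ┃██·██··█·····█········      ┃      ░┃    
  ┃·······██····█··█·····      ┃      ░┃    
  ┗━━━━━━━━━━━━━━━━━━━━━━━━━━━━┛      ░┃    
  ┃                                   ░┃    
  ┃api:                               ░┃    
  ┃  enable_ssl: 5432                 ░┃    
  ┃  max_connections: 5432            ░┃    
  ┃  retry_count: production          ░┃    


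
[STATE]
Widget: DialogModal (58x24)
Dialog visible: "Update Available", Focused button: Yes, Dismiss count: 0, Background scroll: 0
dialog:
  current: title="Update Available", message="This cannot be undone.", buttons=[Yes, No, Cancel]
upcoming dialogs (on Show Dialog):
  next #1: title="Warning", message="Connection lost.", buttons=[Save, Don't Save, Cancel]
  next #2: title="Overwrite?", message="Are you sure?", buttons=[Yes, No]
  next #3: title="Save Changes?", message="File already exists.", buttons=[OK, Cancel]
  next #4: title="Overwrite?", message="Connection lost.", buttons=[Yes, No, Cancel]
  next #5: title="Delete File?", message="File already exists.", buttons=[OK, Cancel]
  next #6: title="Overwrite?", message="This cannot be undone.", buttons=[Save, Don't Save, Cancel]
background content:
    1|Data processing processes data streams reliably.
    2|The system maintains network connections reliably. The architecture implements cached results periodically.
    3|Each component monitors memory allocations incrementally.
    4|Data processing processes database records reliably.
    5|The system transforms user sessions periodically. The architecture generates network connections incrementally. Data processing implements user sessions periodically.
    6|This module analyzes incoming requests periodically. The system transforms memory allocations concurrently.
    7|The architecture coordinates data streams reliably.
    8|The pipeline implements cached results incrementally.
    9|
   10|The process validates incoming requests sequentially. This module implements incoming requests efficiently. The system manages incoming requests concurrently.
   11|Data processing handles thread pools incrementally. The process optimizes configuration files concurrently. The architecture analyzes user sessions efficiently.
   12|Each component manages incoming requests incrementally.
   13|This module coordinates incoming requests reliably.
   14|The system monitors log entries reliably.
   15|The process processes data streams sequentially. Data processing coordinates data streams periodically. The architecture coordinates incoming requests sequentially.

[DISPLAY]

Data processing processes data streams reliably.          
The system maintains network connections reliably. The arc
Each component monitors memory allocations incrementally. 
Data processing processes database records reliably.      
The system transforms user sessions periodically. The arch
This module analyzes incoming requests periodically. The s
The architecture coordinates data streams reliably.       
The pipeline implements cached results incrementally.     
                                                          
The process vali┌────────────────────────┐quentially. This
Data processing │    Update Available    │mentally. The pr
Each component m│ This cannot be undone. │ncrementally.   
This module coor│  [Yes]  No   Cancel    │reliably.       
The system monit└────────────────────────┘                
The process processes data streams sequentially. Data proc
                                                          
                                                          
                                                          
                                                          
                                                          
                                                          
                                                          
                                                          
                                                          


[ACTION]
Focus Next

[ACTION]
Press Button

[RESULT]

Data processing processes data streams reliably.          
The system maintains network connections reliably. The arc
Each component monitors memory allocations incrementally. 
Data processing processes database records reliably.      
The system transforms user sessions periodically. The arch
This module analyzes incoming requests periodically. The s
The architecture coordinates data streams reliably.       
The pipeline implements cached results incrementally.     
                                                          
The process validates incoming requests sequentially. This
Data processing handles thread pools incrementally. The pr
Each component manages incoming requests incrementally.   
This module coordinates incoming requests reliably.       
The system monitors log entries reliably.                 
The process processes data streams sequentially. Data proc
                                                          
                                                          
                                                          
                                                          
                                                          
                                                          
                                                          
                                                          
                                                          


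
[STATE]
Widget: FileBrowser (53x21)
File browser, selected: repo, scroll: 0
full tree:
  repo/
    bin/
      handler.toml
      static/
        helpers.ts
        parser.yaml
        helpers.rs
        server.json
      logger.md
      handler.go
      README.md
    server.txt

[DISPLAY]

> [-] repo/                                          
    [+] bin/                                         
    server.txt                                       
                                                     
                                                     
                                                     
                                                     
                                                     
                                                     
                                                     
                                                     
                                                     
                                                     
                                                     
                                                     
                                                     
                                                     
                                                     
                                                     
                                                     
                                                     


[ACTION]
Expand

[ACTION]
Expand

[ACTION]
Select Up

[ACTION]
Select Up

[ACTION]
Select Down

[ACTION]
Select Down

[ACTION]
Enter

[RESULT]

  [-] repo/                                          
    [+] bin/                                         
  > server.txt                                       
                                                     
                                                     
                                                     
                                                     
                                                     
                                                     
                                                     
                                                     
                                                     
                                                     
                                                     
                                                     
                                                     
                                                     
                                                     
                                                     
                                                     
                                                     


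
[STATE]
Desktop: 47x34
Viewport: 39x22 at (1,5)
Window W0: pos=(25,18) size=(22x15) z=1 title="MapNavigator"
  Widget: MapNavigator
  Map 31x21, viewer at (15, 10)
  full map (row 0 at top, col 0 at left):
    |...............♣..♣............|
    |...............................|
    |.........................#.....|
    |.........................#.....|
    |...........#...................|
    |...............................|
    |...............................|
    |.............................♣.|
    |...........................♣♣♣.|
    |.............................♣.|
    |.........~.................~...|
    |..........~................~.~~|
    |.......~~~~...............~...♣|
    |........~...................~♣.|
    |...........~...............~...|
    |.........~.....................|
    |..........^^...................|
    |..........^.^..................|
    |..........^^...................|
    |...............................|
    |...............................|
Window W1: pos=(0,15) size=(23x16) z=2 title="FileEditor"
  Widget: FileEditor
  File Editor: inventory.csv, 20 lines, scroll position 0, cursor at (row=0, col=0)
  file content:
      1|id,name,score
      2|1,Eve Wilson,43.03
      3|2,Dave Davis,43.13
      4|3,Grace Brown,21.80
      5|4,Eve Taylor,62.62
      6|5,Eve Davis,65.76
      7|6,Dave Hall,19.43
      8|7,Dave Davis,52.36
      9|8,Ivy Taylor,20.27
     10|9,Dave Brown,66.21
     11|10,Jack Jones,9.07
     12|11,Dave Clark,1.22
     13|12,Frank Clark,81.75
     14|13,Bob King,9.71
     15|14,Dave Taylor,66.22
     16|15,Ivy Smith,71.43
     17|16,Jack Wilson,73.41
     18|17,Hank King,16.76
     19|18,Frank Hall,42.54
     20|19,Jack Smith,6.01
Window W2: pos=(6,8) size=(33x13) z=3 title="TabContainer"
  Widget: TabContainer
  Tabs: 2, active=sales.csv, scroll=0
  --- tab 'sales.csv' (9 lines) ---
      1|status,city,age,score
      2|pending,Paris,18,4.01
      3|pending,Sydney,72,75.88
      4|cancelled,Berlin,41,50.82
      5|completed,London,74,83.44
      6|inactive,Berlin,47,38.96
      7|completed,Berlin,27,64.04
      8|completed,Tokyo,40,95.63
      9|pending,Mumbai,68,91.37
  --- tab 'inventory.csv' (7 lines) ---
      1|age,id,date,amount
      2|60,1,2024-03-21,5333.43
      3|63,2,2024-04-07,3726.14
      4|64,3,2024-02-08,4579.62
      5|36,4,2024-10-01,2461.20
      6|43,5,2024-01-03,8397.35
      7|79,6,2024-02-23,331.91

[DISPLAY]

                                       
                                       
                                       
     ┏━━━━━━━━━━━━━━━━━━━━━━━━━━━━━━━┓ 
     ┃ TabContainer                  ┃ 
     ┠───────────────────────────────┨ 
     ┃[sales.csv]│ inventory.csv     ┃ 
     ┃───────────────────────────────┃ 
     ┃status,city,age,score          ┃ 
     ┃pending,Paris,18,4.01          ┃ 
━━━━━┃pending,Sydney,72,75.88        ┃ 
 File┃cancelled,Berlin,41,50.82      ┃ 
─────┃completed,London,74,83.44      ┃ 
█d,na┃inactive,Berlin,47,38.96       ┃━
1,Eve┃completed,Berlin,27,64.04      ┃ 
2,Dav┗━━━━━━━━━━━━━━━━━━━━━━━━━━━━━━━┛─
3,Grace Brown,21.80 ░┃  ┃..............
4,Eve Taylor,62.62  ░┃  ┃..............
5,Eve Davis,65.76   ░┃  ┃..............
6,Dave Hall,19.43   ░┃  ┃..............
7,Dave Davis,52.36  ░┃  ┃..............
8,Ivy Taylor,20.27  ░┃  ┃....~.....@...


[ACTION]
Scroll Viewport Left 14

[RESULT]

                                       
                                       
                                       
      ┏━━━━━━━━━━━━━━━━━━━━━━━━━━━━━━━┓
      ┃ TabContainer                  ┃
      ┠───────────────────────────────┨
      ┃[sales.csv]│ inventory.csv     ┃
      ┃───────────────────────────────┃
      ┃status,city,age,score          ┃
      ┃pending,Paris,18,4.01          ┃
┏━━━━━┃pending,Sydney,72,75.88        ┃
┃ File┃cancelled,Berlin,41,50.82      ┃
┠─────┃completed,London,74,83.44      ┃
┃█d,na┃inactive,Berlin,47,38.96       ┃
┃1,Eve┃completed,Berlin,27,64.04      ┃
┃2,Dav┗━━━━━━━━━━━━━━━━━━━━━━━━━━━━━━━┛
┃3,Grace Brown,21.80 ░┃  ┃.............
┃4,Eve Taylor,62.62  ░┃  ┃.............
┃5,Eve Davis,65.76   ░┃  ┃.............
┃6,Dave Hall,19.43   ░┃  ┃.............
┃7,Dave Davis,52.36  ░┃  ┃.............
┃8,Ivy Taylor,20.27  ░┃  ┃....~.....@..


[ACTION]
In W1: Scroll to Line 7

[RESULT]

                                       
                                       
                                       
      ┏━━━━━━━━━━━━━━━━━━━━━━━━━━━━━━━┓
      ┃ TabContainer                  ┃
      ┠───────────────────────────────┨
      ┃[sales.csv]│ inventory.csv     ┃
      ┃───────────────────────────────┃
      ┃status,city,age,score          ┃
      ┃pending,Paris,18,4.01          ┃
┏━━━━━┃pending,Sydney,72,75.88        ┃
┃ File┃cancelled,Berlin,41,50.82      ┃
┠─────┃completed,London,74,83.44      ┃
┃6,Dav┃inactive,Berlin,47,38.96       ┃
┃7,Dav┃completed,Berlin,27,64.04      ┃
┃8,Ivy┗━━━━━━━━━━━━━━━━━━━━━━━━━━━━━━━┛
┃9,Dave Brown,66.21  ░┃  ┃.............
┃10,Jack Jones,9.07  ░┃  ┃.............
┃11,Dave Clark,1.22  ░┃  ┃.............
┃12,Frank Clark,81.75░┃  ┃.............
┃13,Bob King,9.71    ░┃  ┃.............
┃14,Dave Taylor,66.22█┃  ┃....~.....@..


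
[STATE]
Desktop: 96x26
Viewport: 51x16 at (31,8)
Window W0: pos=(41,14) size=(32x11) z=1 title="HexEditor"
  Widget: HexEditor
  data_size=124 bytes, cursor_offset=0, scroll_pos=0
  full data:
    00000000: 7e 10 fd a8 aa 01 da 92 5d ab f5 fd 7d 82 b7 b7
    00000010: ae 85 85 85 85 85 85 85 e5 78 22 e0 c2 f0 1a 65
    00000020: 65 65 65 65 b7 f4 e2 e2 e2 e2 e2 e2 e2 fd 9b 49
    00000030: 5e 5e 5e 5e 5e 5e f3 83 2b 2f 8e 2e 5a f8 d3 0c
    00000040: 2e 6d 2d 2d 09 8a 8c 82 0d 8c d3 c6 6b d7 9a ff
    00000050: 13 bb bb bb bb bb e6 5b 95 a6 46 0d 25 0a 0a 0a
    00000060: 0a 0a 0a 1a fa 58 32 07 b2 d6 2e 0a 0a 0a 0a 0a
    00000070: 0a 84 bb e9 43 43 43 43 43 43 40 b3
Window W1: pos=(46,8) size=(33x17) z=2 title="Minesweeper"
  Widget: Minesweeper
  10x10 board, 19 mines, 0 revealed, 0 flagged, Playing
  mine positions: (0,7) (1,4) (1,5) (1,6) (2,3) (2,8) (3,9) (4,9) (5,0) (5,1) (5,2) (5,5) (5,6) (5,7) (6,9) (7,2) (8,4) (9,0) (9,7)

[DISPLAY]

               ┏━━━━━━━━━━━━━━━━━━━━━━━━━━━━━━━┓   
               ┃ Minesweeper                   ┃   
               ┠───────────────────────────────┨   
               ┃■■■■■■■■■■                     ┃   
               ┃■■■■■■■■■■                     ┃   
               ┃■■■■■■■■■■                     ┃   
          ┏━━━━┃■■■■■■■■■■                     ┃   
          ┃ Hex┃■■■■■■■■■■                     ┃   
          ┠────┃■■■■■■■■■■                     ┃   
          ┃0000┃■■■■■■■■■■                     ┃   
          ┃0000┃■■■■■■■■■■                     ┃   
          ┃0000┃■■■■■■■■■■                     ┃   
          ┃0000┃■■■■■■■■■■                     ┃   
          ┃0000┃                               ┃   
          ┃0000┃                               ┃   
          ┃0000┃                               ┃   


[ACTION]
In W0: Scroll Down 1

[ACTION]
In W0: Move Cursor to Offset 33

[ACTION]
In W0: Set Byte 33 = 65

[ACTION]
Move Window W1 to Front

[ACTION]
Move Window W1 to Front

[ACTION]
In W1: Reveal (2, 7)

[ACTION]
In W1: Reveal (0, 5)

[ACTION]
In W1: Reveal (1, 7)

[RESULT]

               ┏━━━━━━━━━━━━━━━━━━━━━━━━━━━━━━━┓   
               ┃ Minesweeper                   ┃   
               ┠───────────────────────────────┨   
               ┃■■■■■3■■■■                     ┃   
               ┃■■■■■■■3■■                     ┃   
               ┃■■■■■■■2■■                     ┃   
          ┏━━━━┃■■■■■■■■■■                     ┃   
          ┃ Hex┃■■■■■■■■■■                     ┃   
          ┠────┃■■■■■■■■■■                     ┃   
          ┃0000┃■■■■■■■■■■                     ┃   
          ┃0000┃■■■■■■■■■■                     ┃   
          ┃0000┃■■■■■■■■■■                     ┃   
          ┃0000┃■■■■■■■■■■                     ┃   
          ┃0000┃                               ┃   
          ┃0000┃                               ┃   
          ┃0000┃                               ┃   


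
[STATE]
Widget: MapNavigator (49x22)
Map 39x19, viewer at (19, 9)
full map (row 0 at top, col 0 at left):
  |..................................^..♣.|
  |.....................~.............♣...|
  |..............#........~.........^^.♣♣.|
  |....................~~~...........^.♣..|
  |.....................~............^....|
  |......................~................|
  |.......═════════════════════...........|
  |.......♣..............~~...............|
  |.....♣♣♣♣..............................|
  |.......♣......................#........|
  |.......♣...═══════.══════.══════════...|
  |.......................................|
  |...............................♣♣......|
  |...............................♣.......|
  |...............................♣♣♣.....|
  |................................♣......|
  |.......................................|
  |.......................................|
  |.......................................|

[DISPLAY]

                                                 
                                                 
     ..................................^..♣.     
     .....................~.............♣...     
     ..............#........~.........^^.♣♣.     
     ....................~~~...........^.♣..     
     .....................~............^....     
     ......................~................     
     .......═════════════════════...........     
     .......♣..............~~...............     
     .....♣♣♣♣..............................     
     .......♣...........@..........#........     
     .......♣...═══════.══════.══════════...     
     .......................................     
     ...............................♣♣......     
     ...............................♣.......     
     ...............................♣♣♣.....     
     ................................♣......     
     .......................................     
     .......................................     
     .......................................     
                                                 


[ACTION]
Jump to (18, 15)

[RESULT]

      .....................~............^....    
      ......................~................    
      .......═════════════════════...........    
      .......♣..............~~...............    
      .....♣♣♣♣..............................    
      .......♣......................#........    
      .......♣...═══════.══════.══════════...    
      .......................................    
      ...............................♣♣......    
      ...............................♣.......    
      ...............................♣♣♣.....    
      ..................@.............♣......    
      .......................................    
      .......................................    
      .......................................    
                                                 
                                                 
                                                 
                                                 
                                                 
                                                 
                                                 


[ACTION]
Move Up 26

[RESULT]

                                                 
                                                 
                                                 
                                                 
                                                 
                                                 
                                                 
                                                 
                                                 
                                                 
                                                 
      ..................@...............^..♣.    
      .....................~.............♣...    
      ..............#........~.........^^.♣♣.    
      ....................~~~...........^.♣..    
      .....................~............^....    
      ......................~................    
      .......═════════════════════...........    
      .......♣..............~~...............    
      .....♣♣♣♣..............................    
      .......♣......................#........    
      .......♣...═══════.══════.══════════...    


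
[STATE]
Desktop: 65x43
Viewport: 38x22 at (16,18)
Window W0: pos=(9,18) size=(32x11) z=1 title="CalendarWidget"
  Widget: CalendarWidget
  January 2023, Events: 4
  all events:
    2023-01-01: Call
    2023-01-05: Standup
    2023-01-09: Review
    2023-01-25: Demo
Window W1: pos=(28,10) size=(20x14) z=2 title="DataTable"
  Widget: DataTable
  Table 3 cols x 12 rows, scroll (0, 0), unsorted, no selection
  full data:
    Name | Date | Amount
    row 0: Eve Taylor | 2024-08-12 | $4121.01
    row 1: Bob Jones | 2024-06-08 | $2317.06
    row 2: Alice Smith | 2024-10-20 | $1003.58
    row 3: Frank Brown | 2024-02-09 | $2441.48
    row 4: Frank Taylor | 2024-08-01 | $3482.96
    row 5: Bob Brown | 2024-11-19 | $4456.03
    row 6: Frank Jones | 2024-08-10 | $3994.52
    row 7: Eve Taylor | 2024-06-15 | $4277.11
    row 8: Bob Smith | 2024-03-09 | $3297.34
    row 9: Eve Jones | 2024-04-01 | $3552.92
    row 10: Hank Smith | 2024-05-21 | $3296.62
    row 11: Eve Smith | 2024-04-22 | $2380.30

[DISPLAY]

━━━━━━━━━━━━┃Frank Brown │2024-┃      
darWidget   ┃Frank Taylor│2024-┃      
────────────┃Bob Brown   │2024-┃      
   January 2┃Frank Jones │2024-┃      
We Th Fr Sa ┃Eve Taylor  │2024-┃      
            ┗━━━━━━━━━━━━━━━━━━┛      
 4  5*  6  7  8         ┃             
 11 12 13 14 15         ┃             
18 19 20 21 22          ┃             
25* 26 27 28 29         ┃             
━━━━━━━━━━━━━━━━━━━━━━━━┛             
                                      
                                      
                                      
                                      
                                      
                                      
                                      
                                      
                                      
                                      
                                      


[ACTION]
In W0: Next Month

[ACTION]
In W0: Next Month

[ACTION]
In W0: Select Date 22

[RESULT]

━━━━━━━━━━━━┃Frank Brown │2024-┃      
darWidget   ┃Frank Taylor│2024-┃      
────────────┃Bob Brown   │2024-┃      
    March 20┃Frank Jones │2024-┃      
We Th Fr Sa ┃Eve Taylor  │2024-┃      
 1  2  3  4 ┗━━━━━━━━━━━━━━━━━━┛      
 8  9 10 11 12          ┃             
15 16 17 18 19          ┃             
[22] 23 24 25 26        ┃             
29 30 31                ┃             
━━━━━━━━━━━━━━━━━━━━━━━━┛             
                                      
                                      
                                      
                                      
                                      
                                      
                                      
                                      
                                      
                                      
                                      


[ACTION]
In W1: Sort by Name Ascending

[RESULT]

━━━━━━━━━━━━┃Bob Smith   │2024-┃      
darWidget   ┃Eve Jones   │2024-┃      
────────────┃Eve Smith   │2024-┃      
    March 20┃Eve Taylor  │2024-┃      
We Th Fr Sa ┃Eve Taylor  │2024-┃      
 1  2  3  4 ┗━━━━━━━━━━━━━━━━━━┛      
 8  9 10 11 12          ┃             
15 16 17 18 19          ┃             
[22] 23 24 25 26        ┃             
29 30 31                ┃             
━━━━━━━━━━━━━━━━━━━━━━━━┛             
                                      
                                      
                                      
                                      
                                      
                                      
                                      
                                      
                                      
                                      
                                      


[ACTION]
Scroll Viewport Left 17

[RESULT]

         ┏━━━━━━━━━━━━━━━━━━┃Bob Smith
         ┃ CalendarWidget   ┃Eve Jones
         ┠──────────────────┃Eve Smith
         ┃          March 20┃Eve Taylo
         ┃Mo Tu We Th Fr Sa ┃Eve Taylo
         ┃       1  2  3  4 ┗━━━━━━━━━
         ┃ 6  7  8  9 10 11 12        
         ┃13 14 15 16 17 18 19        
         ┃20 21 [22] 23 24 25 26      
         ┃27 28 29 30 31              
         ┗━━━━━━━━━━━━━━━━━━━━━━━━━━━━
                                      
                                      
                                      
                                      
                                      
                                      
                                      
                                      
                                      
                                      
                                      


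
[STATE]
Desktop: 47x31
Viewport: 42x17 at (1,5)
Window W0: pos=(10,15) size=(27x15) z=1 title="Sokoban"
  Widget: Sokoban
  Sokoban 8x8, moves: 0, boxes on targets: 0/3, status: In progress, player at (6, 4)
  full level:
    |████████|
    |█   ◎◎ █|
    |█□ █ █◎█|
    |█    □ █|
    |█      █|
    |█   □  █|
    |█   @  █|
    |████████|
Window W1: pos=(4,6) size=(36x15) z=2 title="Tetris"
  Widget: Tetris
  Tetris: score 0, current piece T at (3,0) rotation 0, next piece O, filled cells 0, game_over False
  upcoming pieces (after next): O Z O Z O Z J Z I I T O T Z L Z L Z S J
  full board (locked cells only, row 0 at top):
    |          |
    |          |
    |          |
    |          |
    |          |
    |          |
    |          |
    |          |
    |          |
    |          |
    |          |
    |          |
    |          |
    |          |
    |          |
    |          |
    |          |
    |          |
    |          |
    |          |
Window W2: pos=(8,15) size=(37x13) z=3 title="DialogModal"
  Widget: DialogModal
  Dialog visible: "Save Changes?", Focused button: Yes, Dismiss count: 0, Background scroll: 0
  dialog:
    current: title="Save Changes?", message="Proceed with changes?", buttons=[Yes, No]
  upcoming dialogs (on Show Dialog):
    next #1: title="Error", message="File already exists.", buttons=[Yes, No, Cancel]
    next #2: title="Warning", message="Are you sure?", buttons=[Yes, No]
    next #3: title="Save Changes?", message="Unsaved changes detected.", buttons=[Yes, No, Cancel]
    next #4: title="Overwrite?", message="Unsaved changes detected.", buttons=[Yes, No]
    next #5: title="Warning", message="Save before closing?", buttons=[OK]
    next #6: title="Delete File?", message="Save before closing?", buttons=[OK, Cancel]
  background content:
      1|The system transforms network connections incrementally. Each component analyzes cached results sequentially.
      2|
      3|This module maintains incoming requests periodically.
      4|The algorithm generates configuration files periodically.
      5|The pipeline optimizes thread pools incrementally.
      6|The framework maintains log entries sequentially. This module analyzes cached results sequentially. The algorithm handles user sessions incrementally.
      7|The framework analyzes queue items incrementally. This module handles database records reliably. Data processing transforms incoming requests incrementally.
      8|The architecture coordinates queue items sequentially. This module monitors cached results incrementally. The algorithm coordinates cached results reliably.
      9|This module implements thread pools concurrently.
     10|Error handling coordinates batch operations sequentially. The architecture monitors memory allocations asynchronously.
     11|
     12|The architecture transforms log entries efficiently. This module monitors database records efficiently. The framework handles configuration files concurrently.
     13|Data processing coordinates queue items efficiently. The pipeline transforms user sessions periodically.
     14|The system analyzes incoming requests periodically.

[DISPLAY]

                                          
   ┏━━━━━━━━━━━━━━━━━━━━━━━━━━━━━━━━━━┓   
   ┃ Tetris                           ┃   
   ┠──────────────────────────────────┨   
   ┃          │Next:                  ┃   
   ┃          │▓▓                     ┃   
   ┃          │▓▓                     ┃   
   ┃          │                       ┃   
   ┃          │                       ┃   
   ┃          │                       ┃   
   ┃   ┏━━━━━━━━━━━━━━━━━━━━━━━━━━━━━━━━━━
   ┃   ┃ DialogModal                      
   ┃   ┠──────────────────────────────────
   ┃   ┃The system transforms network conn
   ┃   ┃                                  
   ┗━━━┃This ┌───────────────────────┐ req
       ┃The a│     Save Changes?     │urat


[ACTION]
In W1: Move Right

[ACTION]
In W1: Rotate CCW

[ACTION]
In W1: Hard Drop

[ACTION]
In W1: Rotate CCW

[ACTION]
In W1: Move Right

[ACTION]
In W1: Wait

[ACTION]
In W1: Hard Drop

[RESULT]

                                          
   ┏━━━━━━━━━━━━━━━━━━━━━━━━━━━━━━━━━━┓   
   ┃ Tetris                           ┃   
   ┠──────────────────────────────────┨   
   ┃          │Next:                  ┃   
   ┃          │▓▓                     ┃   
   ┃          │ ▓▓                    ┃   
   ┃          │                       ┃   
   ┃          │                       ┃   
   ┃          │                       ┃   
   ┃   ┏━━━━━━━━━━━━━━━━━━━━━━━━━━━━━━━━━━
   ┃   ┃ DialogModal                      
   ┃   ┠──────────────────────────────────
   ┃   ┃The system transforms network conn
   ┃   ┃                                  
   ┗━━━┃This ┌───────────────────────┐ req
       ┃The a│     Save Changes?     │urat


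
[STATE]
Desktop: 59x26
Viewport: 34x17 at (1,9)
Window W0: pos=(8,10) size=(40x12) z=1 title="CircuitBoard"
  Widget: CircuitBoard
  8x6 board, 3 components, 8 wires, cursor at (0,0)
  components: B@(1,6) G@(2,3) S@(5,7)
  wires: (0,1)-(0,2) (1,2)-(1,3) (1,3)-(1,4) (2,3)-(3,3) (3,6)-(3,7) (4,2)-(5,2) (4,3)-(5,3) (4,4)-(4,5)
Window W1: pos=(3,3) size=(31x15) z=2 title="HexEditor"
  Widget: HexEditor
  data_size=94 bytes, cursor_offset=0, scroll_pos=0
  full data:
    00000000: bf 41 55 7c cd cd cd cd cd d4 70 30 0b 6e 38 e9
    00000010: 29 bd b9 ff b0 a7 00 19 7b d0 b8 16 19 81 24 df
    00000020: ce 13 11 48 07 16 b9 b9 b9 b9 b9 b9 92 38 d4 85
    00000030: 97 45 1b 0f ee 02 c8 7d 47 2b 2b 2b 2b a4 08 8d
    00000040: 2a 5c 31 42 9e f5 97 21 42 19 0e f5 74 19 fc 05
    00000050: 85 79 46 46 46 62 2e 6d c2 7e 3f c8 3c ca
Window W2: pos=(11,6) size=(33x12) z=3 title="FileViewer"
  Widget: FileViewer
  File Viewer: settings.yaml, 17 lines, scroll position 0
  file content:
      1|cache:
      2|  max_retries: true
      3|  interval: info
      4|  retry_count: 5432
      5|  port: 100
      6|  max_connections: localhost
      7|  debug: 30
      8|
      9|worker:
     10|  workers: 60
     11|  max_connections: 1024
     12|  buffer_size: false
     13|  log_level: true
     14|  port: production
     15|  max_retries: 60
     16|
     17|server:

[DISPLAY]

  ┃0000003┃cache:                 
  ┃0000004┃  max_retries: true    
  ┃0000005┃  interval: info       
  ┃       ┃  retry_count: 5432    
  ┃       ┃  port: 100            
  ┃       ┃  max_connections: loca
  ┃       ┃  debug: 30            
  ┃       ┃                       
  ┗━━━━━━━┗━━━━━━━━━━━━━━━━━━━━━━━
       ┃2               G         
       ┃                │         
       ┃3               ·         
       ┗━━━━━━━━━━━━━━━━━━━━━━━━━━
                                  
                                  
                                  
                                  


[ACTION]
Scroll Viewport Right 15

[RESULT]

e:                        ▲┃      
x_retries: true           █┃━━━┓  
terval: info              ░┃   ┃  
try_count: 5432           ░┃───┨  
rt: 100                   ░┃   ┃  
x_connections: localhost  ░┃   ┃  
bug: 30                   ░┃   ┃  
                          ▼┃   ┃  
━━━━━━━━━━━━━━━━━━━━━━━━━━━┛   ┃  
         G                     ┃  
         │                     ┃  
         ·           · ─ ·     ┃  
━━━━━━━━━━━━━━━━━━━━━━━━━━━━━━━┛  
                                  
                                  
                                  
                                  


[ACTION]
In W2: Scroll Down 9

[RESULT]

rkers: 60                 ▲┃      
x_connections: 1024       ░┃━━━┓  
ffer_size: false          ░┃   ┃  
g_level: true             ░┃───┨  
rt: production            ░┃   ┃  
x_retries: 60             ░┃   ┃  
                          █┃   ┃  
er:                       ▼┃   ┃  
━━━━━━━━━━━━━━━━━━━━━━━━━━━┛   ┃  
         G                     ┃  
         │                     ┃  
         ·           · ─ ·     ┃  
━━━━━━━━━━━━━━━━━━━━━━━━━━━━━━━┛  
                                  
                                  
                                  
                                  


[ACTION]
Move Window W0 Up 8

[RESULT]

rkers: 60                 ▲┃   ┃  
x_connections: 1024       ░┃   ┃  
ffer_size: false          ░┃   ┃  
g_level: true             ░┃   ┃  
rt: production            ░┃━━━┛  
x_retries: 60             ░┃      
                          █┃      
er:                       ▼┃      
━━━━━━━━━━━━━━━━━━━━━━━━━━━┛      
                                  
                                  
                                  
                                  
                                  
                                  
                                  
                                  
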